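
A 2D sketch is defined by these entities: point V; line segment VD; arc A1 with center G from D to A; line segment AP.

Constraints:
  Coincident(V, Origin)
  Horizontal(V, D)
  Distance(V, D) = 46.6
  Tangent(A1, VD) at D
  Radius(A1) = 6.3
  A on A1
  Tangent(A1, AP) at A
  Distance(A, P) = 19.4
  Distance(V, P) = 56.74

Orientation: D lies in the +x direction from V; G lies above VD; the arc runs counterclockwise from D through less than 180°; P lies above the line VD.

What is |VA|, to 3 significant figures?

53.3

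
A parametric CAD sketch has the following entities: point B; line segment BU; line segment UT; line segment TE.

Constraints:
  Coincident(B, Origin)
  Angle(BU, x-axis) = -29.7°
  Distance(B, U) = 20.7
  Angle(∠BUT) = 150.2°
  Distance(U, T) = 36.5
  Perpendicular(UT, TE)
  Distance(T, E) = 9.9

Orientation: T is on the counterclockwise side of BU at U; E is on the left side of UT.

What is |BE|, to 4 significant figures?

54.46

B is at the origin; BU runs at -29.7° with length 20.7, so U = 20.7·(cos -29.7°, sin -29.7°) = (17.98, -10.26). ∠BUT = 150.2°, so UT runs at -29.7° + (180° − 150.2°) = 0.1000° from the x-axis; with |UT| = 36.5, T = U + 36.5·(cos 0.1000°, sin 0.1000°) = (54.48, -10.19). The perpendicularity gives TE at right angles to UT; with |TE| = 9.9 on the left of UT, E = T + 9.9·(-0.001745, 1.000) = (54.46, -0.2923). Then |BE| = |E − B| = 54.46.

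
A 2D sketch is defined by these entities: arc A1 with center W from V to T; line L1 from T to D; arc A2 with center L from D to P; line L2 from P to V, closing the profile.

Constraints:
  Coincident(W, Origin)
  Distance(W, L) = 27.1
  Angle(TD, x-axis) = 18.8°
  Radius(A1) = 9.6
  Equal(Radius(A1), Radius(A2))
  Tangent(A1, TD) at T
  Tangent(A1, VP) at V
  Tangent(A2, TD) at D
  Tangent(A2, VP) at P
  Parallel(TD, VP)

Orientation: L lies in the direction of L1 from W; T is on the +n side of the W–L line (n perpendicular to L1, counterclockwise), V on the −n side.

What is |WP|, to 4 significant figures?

28.75

The slot axis is L1's direction at 18.8°, so u = (cos 18.8°, sin 18.8°) = (0.9466, 0.3223) and n = (−sin 18.8°, cos 18.8°) = (-0.3223, 0.9466). W is at the origin and L lies 27.1 along u from W, so L = 27.1·u = (25.65, 8.733). Tangency of A1 to both parallel lines with radius 9.6 puts T and V at W ± 9.6·n: T = (-3.094, 9.088), V = (3.094, -9.088). Equal radii place D and P the same way about L: D = L + 9.6·n = (22.56, 17.82), P = L − 9.6·n = (28.75, -0.3544). Then |WP| = |P − W| = 28.75.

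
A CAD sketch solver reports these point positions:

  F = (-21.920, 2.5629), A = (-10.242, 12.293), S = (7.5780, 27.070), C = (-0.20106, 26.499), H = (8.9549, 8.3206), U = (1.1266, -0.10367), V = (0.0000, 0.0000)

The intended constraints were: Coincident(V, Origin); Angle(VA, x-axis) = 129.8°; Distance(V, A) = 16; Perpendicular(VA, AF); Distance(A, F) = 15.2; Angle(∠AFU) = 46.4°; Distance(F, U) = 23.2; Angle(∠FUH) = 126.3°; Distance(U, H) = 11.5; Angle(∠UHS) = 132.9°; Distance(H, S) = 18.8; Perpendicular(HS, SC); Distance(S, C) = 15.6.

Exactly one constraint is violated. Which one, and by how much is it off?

Distance(S, C) = 15.6 — off by 7.80.

V = (0.00, 0.00) ✓; VA at 129.8° ✓; |VA| = 16.00 ✓; ∠(VA, AF) = 90.00° ✓; |AF| = 15.20 ✓; ∠AFU = 46.40° ✓; |FU| = 23.20 ✓; ∠FUH = 126.3° ✓; |UH| = 11.50 ✓; ∠UHS = 132.9° ✓; |HS| = 18.80 ✓; ∠(HS, SC) = 90.00° ✓; |SC| = 7.800 ✗.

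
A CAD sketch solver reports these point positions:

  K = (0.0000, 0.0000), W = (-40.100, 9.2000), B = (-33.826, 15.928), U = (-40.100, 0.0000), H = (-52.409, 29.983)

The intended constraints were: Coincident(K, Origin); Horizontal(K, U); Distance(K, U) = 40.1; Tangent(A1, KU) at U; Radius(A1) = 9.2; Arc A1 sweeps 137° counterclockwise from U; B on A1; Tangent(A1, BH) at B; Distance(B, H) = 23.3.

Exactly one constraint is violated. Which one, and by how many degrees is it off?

Tangent(A1, BH) at B — off by 5.90°.

K = (0.00, 0.00) ✓; K.y = 0.00, U.y = 0.00 ✓; |KU| = 40.10 ✓; ∠(WU, UK) = 90.00° ✓; |WU| = 9.200 ✓; bearing(W→B) − bearing(W→U) = 137.0° ✓; |WB| = 9.199 ✓; ∠(WB, BH) = 84.10° ✗; |BH| = 23.30 ✓.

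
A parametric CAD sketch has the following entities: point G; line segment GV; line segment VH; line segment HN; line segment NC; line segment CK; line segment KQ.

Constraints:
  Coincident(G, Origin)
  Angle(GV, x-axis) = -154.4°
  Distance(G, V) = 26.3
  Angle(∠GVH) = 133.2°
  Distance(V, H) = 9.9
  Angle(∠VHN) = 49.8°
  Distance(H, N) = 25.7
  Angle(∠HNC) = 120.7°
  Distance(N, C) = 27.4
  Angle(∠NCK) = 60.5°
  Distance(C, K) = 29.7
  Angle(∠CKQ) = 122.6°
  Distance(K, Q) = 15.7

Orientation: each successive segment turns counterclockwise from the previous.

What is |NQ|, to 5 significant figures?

26.856

G is at the origin; GV runs at -154.4° with length 26.3, so V = (-23.718, -11.364). ∠GVH = 133.2° gives VH at -107.60° from the x-axis; with |VH| = 9.9, H = (-26.712, -20.800). ∠VHN = 49.8° gives HN at 22.600° from the x-axis; with |HN| = 25.7, N = (-2.9852, -10.924). ∠HNC = 120.7° gives NC at 81.900° from the x-axis; with |NC| = 27.4, C = (0.87554, 16.203). ∠NCK = 60.5° gives CK at -158.60° from the x-axis; with |CK| = 29.7, K = (-26.777, 5.3658). ∠CKQ = 122.6° gives KQ at -101.20° from the x-axis; with |KQ| = 15.7, Q = (-29.826, -10.035). Then |NQ| = |Q − N| = 26.856.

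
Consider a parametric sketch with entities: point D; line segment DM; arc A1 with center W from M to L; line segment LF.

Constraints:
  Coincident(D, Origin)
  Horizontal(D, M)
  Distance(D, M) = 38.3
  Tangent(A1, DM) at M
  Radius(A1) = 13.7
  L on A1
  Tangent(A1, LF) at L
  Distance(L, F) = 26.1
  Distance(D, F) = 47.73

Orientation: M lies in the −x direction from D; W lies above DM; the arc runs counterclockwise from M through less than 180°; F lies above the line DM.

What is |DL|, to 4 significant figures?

28.42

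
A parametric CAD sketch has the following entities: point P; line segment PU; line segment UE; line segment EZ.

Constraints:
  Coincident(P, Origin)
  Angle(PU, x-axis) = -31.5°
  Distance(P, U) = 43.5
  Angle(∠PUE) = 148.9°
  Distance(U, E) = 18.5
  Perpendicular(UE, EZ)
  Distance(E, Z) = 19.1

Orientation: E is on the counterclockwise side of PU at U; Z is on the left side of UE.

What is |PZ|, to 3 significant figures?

55.8

∠PUE = 148.9°, so UE runs at -31.5° + (180° − 148.9°) = -0.400° from the x-axis; with |UE| = 18.5, E = U + 18.5·(cos -0.400°, sin -0.400°) = (55.6, -22.9). UE ⟂ EZ; with |EZ| = 19.1 on the left of UE, Z = E + 19.1·(0.00698, 1.00) = (55.7, -3.76). Then |PZ| = |Z − P| = 55.8.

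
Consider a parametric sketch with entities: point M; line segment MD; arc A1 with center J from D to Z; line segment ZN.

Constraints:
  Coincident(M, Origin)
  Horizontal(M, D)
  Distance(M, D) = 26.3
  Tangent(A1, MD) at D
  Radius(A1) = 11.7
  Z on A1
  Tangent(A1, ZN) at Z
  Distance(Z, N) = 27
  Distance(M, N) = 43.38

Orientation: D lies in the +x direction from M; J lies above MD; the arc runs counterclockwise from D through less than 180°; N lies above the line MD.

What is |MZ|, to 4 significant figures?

40.12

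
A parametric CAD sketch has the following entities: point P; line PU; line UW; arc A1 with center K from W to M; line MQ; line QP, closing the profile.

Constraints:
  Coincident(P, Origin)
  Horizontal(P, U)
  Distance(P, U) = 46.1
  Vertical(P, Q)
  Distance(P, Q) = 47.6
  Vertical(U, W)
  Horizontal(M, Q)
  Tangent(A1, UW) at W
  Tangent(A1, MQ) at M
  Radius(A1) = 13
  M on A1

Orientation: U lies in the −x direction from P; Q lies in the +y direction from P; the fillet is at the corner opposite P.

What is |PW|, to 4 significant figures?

57.64

P is at the origin; PU is horizontal with |PU| = 46.1 and U on the −x side, so U = (-46.10, 0.000). P and Q share the same x with |PQ| = 47.6 and Q on the +y side, so Q = (0.000, 47.60). The virtual corner opposite P is at (-46.10, 47.60). A1 meets UW tangentially, so KW is at right angles to UW and since A1 is tangent to MQ there, KM ⟂ MQ, with radius 13.0, so the center K sits 13.0 in from both sides at K = (-33.10, 34.60). That places the tangent points at W = (-46.10, 34.60) on UW and M = (-33.10, 47.60) on MQ. Then |PW| = |W − P| = 57.64.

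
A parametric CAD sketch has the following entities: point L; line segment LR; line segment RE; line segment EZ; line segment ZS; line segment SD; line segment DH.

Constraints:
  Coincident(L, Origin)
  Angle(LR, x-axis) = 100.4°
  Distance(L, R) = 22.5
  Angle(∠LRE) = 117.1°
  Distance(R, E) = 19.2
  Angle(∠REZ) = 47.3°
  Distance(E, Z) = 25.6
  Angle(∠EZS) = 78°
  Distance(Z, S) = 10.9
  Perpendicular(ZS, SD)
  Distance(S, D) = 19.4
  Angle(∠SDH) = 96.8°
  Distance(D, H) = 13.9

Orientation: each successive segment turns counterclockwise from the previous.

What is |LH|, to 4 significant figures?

32.84

L is at the origin; LR runs at 100.4° with length 22.5, so R = (-4.062, 22.13). ∠LRE = 117.1° gives RE at 163.3° from the x-axis; with |RE| = 19.2, E = (-22.45, 27.65). ∠REZ = 47.3° gives EZ at -64.00° from the x-axis; with |EZ| = 25.6, Z = (-11.23, 4.639). ∠EZS = 78.0° gives ZS at 38.00° from the x-axis; with |ZS| = 10.9, S = (-2.640, 11.35). ZS is perpendicular to SD, so SD runs at 128.0°; with |SD| = 19.4, D = (-14.58, 26.64). ∠SDH = 96.8° gives DH at -148.8° from the x-axis; with |DH| = 13.9, H = (-26.47, 19.44). Then |LH| = |H − L| = 32.84.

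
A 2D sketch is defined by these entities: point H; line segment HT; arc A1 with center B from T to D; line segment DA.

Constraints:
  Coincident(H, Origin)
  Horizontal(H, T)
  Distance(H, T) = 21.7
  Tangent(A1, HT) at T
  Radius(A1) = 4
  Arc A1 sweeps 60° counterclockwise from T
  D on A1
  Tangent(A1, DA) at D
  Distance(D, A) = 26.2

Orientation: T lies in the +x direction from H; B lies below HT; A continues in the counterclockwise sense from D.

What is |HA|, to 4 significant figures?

25.22

H is at the origin; HT is horizontal with |HT| = 21.7 and T on the +x side, so T = (21.70, 0.000). Tangency of A1 to HT means the radius BT is perpendicular to HT, so B = T + (0, -4) = (21.70, -4.000). On A1, T sits at bearing 90° from B; a 60° counterclockwise sweep puts D at bearing 150°, so D = B + 4.0·(cos 150°, sin 150°) = (18.24, -2.000). Tangency of A1 to DA means the radius BD is perpendicular to DA, so DA runs along (−sin 150°, cos 150°); with |DA| = 26.2, A = (5.136, -24.69). Then |HA| = |A − H| = 25.22.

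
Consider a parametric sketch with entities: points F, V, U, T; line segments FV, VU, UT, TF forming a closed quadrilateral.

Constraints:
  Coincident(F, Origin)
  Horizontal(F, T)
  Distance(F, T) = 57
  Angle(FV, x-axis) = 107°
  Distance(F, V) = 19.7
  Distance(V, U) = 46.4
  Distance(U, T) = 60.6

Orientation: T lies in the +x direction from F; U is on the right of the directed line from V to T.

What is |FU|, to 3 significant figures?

26.9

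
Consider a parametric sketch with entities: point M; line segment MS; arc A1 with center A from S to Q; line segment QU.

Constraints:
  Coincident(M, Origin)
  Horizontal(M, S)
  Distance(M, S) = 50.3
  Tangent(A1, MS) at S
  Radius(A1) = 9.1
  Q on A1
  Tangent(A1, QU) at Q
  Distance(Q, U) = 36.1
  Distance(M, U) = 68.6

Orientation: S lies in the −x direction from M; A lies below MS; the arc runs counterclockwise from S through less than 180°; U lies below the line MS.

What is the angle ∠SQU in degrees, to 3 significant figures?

128°

Checks: |AQ| = 9.100 ✓; ∠(AQ, QU) = 90.00° ✓; |QU| = 36.10 ✓; |MU| = 68.60 ✓.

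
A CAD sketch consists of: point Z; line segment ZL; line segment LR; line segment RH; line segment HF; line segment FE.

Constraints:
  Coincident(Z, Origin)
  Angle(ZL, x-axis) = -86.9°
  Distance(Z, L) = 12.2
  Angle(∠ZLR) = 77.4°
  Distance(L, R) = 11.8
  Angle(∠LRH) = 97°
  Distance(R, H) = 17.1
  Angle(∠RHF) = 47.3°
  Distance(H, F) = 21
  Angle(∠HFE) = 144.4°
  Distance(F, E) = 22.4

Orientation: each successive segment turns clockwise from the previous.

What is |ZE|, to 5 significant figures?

31.244

∠RHF = 47.3° gives HF at -45.200° from the x-axis; with |HF| = 21.0, F = (4.5648, -8.0518). ∠HFE = 144.4° gives FE at -80.800° from the x-axis; with |FE| = 22.4, E = (8.1461, -30.164). Then |ZE| = |E − Z| = 31.244.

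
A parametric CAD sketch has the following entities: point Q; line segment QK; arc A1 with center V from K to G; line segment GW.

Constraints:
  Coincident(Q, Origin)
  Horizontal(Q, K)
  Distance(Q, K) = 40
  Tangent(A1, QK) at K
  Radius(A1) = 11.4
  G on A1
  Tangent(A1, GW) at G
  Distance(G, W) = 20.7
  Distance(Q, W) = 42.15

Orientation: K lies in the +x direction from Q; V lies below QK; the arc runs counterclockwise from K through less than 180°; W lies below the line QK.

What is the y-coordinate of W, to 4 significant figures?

-31.66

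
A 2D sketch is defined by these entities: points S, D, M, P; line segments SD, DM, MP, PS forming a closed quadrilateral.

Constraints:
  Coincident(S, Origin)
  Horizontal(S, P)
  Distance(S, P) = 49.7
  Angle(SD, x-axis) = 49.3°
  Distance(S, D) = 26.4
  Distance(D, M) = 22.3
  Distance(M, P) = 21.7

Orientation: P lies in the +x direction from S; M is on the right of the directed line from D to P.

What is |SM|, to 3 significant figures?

28.0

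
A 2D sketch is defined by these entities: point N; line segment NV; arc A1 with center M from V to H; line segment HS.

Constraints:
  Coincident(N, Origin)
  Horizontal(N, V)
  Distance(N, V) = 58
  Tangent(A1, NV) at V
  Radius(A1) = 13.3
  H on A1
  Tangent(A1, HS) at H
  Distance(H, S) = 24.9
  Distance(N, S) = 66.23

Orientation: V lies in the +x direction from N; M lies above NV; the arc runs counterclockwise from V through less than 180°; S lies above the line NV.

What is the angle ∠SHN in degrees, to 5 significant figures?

67.606°

N is at the origin; N and V share the same y with |NV| = 58.0 and V on the +x side, so V = (58.000, 0.0000). The tangent condition forces MV to be normal to NV, so M = V + (0, 13.3) = (58.000, 13.300). Since MH ⟂ HS (tangency), |MS| = √(13.3² + 24.9²) = 28.229 regardless of where H sits on A1. So S lies on both circle(N, 66.23) and circle(M, 28.229); the above-NV intersection is S = (52.089, 40.904). H is the foot of the tangent from S: H = (68.159, 21.884).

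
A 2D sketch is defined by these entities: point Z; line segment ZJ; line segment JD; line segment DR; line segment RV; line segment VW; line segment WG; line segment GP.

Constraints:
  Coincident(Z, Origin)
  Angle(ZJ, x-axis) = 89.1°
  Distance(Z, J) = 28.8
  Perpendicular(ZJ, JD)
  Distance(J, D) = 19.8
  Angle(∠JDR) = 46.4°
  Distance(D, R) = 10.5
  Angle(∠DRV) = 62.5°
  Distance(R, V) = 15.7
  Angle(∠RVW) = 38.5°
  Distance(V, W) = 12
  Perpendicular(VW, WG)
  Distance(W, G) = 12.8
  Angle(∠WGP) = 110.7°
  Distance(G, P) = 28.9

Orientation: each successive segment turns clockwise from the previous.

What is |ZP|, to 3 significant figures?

30.4

VW is perpendicular to WG, so WG runs at -124°; with |WG| = 12.8, G = (11.0, 18.6). ∠WGP = 110.7° gives GP at 167° from the x-axis; with |GP| = 28.9, P = (-17.2, 25.0). Then |ZP| = |P − Z| = 30.4.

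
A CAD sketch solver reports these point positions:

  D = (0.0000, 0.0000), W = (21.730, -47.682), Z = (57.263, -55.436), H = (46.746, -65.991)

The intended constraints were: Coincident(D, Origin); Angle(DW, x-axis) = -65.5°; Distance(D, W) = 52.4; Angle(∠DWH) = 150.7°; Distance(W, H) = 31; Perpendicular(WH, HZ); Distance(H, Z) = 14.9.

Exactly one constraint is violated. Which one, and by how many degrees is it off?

Perpendicular(WH, HZ) — off by 8.70°.

D = (0.00, 0.00) ✓; DW at -65.50° ✓; |DW| = 52.40 ✓; ∠DWH = 150.7° ✓; |WH| = 31.00 ✓; ∠(WH, HZ) = 81.30° ✗; |HZ| = 14.90 ✓.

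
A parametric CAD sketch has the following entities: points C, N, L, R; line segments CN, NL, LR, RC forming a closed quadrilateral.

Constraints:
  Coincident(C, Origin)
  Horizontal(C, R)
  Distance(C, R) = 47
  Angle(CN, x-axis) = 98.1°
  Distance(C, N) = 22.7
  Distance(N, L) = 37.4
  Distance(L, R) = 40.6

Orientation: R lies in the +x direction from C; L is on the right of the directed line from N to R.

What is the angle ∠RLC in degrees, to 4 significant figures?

104.5°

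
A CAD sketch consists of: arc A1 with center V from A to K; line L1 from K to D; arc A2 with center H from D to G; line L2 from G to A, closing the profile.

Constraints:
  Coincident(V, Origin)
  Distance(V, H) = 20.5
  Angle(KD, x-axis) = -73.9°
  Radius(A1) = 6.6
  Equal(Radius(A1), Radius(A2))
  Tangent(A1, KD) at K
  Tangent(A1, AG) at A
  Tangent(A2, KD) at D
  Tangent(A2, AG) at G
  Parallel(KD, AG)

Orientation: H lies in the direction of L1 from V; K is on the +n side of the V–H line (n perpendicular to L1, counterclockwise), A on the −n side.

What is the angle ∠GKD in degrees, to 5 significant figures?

32.778°

The slot axis is L1's direction at -73.9°, so u = (cos -73.9°, sin -73.9°) = (0.27731, -0.96078) and n = (−sin -73.9°, cos -73.9°) = (0.96078, 0.27731). V is at the origin and H lies 20.5 along u from V, so H = 20.5·u = (5.6850, -19.696). Tangency of A1 to both parallel lines with radius 6.6 puts K and A at V ± 6.6·n: K = (6.3411, 1.8303), A = (-6.3411, -1.8303). Equal radii place D and G the same way about H: D = H + 6.6·n = (12.026, -17.866), G = H − 6.6·n = (-0.65619, -21.526). Then cos ∠GKD = KG·KD / (|KG||KD|), giving 32.778°.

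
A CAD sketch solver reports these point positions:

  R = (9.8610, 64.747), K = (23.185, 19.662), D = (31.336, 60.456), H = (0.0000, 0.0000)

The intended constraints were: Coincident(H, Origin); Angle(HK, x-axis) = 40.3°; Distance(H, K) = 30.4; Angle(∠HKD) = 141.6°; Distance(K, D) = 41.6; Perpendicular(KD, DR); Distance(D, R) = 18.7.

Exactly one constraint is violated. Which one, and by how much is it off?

Distance(D, R) = 18.7 — off by 3.20.

H = (0.00, 0.00) ✓; HK at 40.30° ✓; |HK| = 30.40 ✓; ∠HKD = 141.6° ✓; |KD| = 41.60 ✓; ∠(KD, DR) = 90.00° ✓; |DR| = 21.90 ✗.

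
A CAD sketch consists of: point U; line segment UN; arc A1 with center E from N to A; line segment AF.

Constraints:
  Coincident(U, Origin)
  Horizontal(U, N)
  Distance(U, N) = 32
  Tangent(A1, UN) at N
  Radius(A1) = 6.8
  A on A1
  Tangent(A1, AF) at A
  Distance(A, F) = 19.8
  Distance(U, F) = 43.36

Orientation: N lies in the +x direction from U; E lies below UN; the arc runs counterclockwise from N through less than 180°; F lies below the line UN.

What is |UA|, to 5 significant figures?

27.398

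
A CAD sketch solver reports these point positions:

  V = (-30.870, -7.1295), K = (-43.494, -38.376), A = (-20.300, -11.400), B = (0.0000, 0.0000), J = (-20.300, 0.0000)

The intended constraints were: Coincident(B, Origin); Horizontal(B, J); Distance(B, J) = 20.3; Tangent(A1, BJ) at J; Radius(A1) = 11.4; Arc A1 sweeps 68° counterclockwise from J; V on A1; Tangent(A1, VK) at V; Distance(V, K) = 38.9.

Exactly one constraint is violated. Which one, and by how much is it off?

Distance(V, K) = 38.9 — off by 5.20.

B = (0.00, 0.00) ✓; B.y = 0.00, J.y = 0.00 ✓; |BJ| = 20.30 ✓; ∠(AJ, JB) = 90.00° ✓; |AJ| = 11.40 ✓; bearing(A→V) − bearing(A→J) = 68.00° ✓; |AV| = 11.40 ✓; ∠(AV, VK) = 90.00° ✓; |VK| = 33.70 ✗.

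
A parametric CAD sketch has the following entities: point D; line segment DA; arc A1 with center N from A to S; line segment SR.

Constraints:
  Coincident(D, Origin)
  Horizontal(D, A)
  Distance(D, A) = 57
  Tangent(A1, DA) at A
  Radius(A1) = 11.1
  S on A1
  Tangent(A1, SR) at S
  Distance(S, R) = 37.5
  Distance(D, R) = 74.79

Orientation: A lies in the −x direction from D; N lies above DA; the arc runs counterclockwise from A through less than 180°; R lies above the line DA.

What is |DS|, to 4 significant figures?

48.26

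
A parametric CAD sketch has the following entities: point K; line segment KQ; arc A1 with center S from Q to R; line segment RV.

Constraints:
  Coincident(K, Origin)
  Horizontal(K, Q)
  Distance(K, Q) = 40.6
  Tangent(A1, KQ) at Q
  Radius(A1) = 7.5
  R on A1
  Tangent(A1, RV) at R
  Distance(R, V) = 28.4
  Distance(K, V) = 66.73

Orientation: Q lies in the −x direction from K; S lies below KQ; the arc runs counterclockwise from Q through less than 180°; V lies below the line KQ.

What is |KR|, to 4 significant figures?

47.54

Checks: |SQ| = 7.500 ✓; |SR| = 7.500 ✓; ∠(SR, RV) = 90.00° ✓; |RV| = 28.40 ✓; |KV| = 66.73 ✓.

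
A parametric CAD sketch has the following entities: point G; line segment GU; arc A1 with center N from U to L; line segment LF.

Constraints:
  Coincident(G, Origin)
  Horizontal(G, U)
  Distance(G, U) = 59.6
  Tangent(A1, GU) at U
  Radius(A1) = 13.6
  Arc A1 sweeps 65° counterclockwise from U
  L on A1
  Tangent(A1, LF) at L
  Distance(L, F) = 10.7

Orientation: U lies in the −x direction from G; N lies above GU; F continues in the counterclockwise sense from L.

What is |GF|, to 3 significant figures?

46.2

On A1, U sits at bearing -90° from N; a 65° counterclockwise sweep puts L at bearing -25°, so L = N + 13.6·(cos -25°, sin -25°) = (-47.3, 7.85). Tangency of A1 to LF means the radius NL is perpendicular to LF, so LF runs along (−sin -25°, cos -25°); with |LF| = 10.7, F = (-42.8, 17.5). Then |GF| = |F − G| = 46.2.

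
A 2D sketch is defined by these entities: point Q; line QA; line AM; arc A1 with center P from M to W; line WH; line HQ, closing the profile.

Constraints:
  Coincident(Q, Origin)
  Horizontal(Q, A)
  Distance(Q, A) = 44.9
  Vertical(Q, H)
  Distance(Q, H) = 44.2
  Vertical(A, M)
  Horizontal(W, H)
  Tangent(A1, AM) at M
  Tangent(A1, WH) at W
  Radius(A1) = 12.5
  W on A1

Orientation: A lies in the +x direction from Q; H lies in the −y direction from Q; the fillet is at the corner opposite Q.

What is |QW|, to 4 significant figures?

54.80

Q is at the origin; QA is horizontal with |QA| = 44.9 and A on the +x side, so A = (44.90, 0.000). QH is vertical with |QH| = 44.2 and H on the −y side, so H = (0.000, -44.20). The virtual corner opposite Q is at (44.90, -44.20). The tangent condition forces PM to be normal to AM and the tangent condition forces PW to be normal to WH, with radius 12.5, so the center P sits 12.5 in from both sides at P = (32.40, -31.70). That places the tangent points at M = (44.90, -31.70) on AM and W = (32.40, -44.20) on WH. Then |QW| = |W − Q| = 54.80.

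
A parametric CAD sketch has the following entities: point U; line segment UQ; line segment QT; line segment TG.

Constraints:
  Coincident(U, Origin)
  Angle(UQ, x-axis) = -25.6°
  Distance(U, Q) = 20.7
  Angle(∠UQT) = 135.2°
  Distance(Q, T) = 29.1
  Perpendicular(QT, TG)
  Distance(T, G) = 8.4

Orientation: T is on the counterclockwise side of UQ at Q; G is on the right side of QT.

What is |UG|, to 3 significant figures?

49.5

∠UQT = 135.2°, so QT runs at -25.6° + (180° − 135.2°) = 19.2° from the x-axis; with |QT| = 29.1, T = Q + 29.1·(cos 19.2°, sin 19.2°) = (46.1, 0.626). The perpendicularity gives TG at right angles to QT; with |TG| = 8.4 on the right of QT, G = T + 8.4·(0.329, -0.944) = (48.9, -7.31). Then |UG| = |G − U| = 49.5.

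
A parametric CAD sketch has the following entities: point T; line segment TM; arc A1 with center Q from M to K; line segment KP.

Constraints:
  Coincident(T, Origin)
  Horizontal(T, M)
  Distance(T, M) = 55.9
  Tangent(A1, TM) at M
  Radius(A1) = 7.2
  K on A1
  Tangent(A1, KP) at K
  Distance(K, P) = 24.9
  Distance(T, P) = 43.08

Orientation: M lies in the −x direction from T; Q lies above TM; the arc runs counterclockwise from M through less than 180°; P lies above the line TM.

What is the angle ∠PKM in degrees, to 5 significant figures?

152.11°

Checks: |QK| = 7.200 ✓; ∠(QK, KP) = 90.00° ✓; |KP| = 24.90 ✓; |TP| = 43.08 ✓.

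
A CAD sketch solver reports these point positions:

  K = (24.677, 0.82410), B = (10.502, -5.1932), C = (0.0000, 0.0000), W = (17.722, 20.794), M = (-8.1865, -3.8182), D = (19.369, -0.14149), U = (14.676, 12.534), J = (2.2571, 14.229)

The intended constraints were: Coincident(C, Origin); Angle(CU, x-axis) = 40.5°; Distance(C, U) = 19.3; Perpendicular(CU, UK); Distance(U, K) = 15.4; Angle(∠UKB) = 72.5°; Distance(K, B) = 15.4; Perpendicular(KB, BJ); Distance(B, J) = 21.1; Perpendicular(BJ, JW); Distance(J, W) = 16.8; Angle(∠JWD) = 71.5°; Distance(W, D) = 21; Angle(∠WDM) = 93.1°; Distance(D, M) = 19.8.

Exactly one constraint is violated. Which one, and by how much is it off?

Distance(D, M) = 19.8 — off by 8.00.

C = (0.00, 0.00) ✓; CU at 40.50° ✓; |CU| = 19.30 ✓; ∠(CU, UK) = 90.00° ✓; |UK| = 15.40 ✓; ∠UKB = 72.50° ✓; |KB| = 15.40 ✓; ∠(KB, BJ) = 90.00° ✓; |BJ| = 21.10 ✓; ∠(BJ, JW) = 90.00° ✓; |JW| = 16.80 ✓; ∠JWD = 71.50° ✓; |WD| = 21.00 ✓; ∠WDM = 93.10° ✓; |DM| = 27.80 ✗.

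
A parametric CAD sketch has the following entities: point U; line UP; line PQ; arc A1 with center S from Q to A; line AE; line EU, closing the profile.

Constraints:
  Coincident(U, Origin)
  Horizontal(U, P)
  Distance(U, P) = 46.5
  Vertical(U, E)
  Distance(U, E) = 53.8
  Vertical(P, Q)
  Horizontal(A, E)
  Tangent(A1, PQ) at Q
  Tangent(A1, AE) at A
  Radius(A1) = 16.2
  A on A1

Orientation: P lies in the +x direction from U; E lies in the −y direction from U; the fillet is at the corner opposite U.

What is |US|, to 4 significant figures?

48.29

U is at the origin; U and P share the same y with |UP| = 46.5 and P on the +x side, so P = (46.50, 0.000). U and E share the same x with |UE| = 53.8 and E on the −y side, so E = (0.000, -53.80). The virtual corner opposite U is at (46.50, -53.80). A1 meets PQ tangentially, so SQ is at right angles to PQ and the tangent condition forces SA to be normal to AE, with radius 16.2, so the center S sits 16.2 in from both sides at S = (30.30, -37.60). Then |US| = |S − U| = 48.29.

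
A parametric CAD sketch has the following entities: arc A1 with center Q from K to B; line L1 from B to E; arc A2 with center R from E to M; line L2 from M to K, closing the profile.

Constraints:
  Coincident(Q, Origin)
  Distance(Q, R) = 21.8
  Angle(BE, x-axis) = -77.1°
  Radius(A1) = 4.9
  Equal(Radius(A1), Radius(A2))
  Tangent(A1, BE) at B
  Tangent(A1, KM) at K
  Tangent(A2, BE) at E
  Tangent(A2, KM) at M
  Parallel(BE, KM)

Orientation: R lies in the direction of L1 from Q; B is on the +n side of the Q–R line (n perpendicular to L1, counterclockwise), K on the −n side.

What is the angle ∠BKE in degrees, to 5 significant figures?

65.794°

The slot axis is L1's direction at -77.1°, so u = (cos -77.1°, sin -77.1°) = (0.22325, -0.97476) and n = (−sin -77.1°, cos -77.1°) = (0.97476, 0.22325). Q is at the origin and R lies 21.8 along u from Q, so R = 21.8·u = (4.8669, -21.250). Tangency of A1 to both parallel lines with radius 4.9 puts B and K at Q ± 4.9·n: B = (4.7763, 1.0939), K = (-4.7763, -1.0939). Equal radii place E and M the same way about R: E = R + 4.9·n = (9.6432, -20.156), M = R − 4.9·n = (0.090523, -22.344). Then cos ∠BKE = KB·KE / (|KB||KE|), giving 65.794°.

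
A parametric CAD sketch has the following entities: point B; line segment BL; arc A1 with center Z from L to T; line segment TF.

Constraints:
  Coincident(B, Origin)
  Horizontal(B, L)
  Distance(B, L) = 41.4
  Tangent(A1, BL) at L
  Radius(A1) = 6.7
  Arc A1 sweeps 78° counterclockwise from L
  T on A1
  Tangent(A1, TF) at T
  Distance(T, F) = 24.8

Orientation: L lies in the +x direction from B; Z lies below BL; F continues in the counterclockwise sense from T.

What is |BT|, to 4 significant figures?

35.25

B is at the origin; BL is horizontal with |BL| = 41.4 and L on the +x side, so L = (41.40, 0.000). A1 meets BL tangentially, so ZL is at right angles to BL, so Z = L + (0, -6.7) = (41.40, -6.700). On A1, L sits at bearing 90° from Z; a 78° counterclockwise sweep puts T at bearing 168°, so T = Z + 6.7·(cos 168°, sin 168°) = (34.85, -5.307). Then |BT| = |T − B| = 35.25.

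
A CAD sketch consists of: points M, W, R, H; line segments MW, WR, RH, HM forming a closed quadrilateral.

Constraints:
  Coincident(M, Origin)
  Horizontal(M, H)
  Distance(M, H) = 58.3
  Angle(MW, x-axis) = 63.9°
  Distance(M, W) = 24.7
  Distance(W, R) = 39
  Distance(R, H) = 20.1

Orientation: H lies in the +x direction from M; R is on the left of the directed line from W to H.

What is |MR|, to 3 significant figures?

52.9

Checks: |WR| = 39.00 ✓; |RH| = 20.10 ✓.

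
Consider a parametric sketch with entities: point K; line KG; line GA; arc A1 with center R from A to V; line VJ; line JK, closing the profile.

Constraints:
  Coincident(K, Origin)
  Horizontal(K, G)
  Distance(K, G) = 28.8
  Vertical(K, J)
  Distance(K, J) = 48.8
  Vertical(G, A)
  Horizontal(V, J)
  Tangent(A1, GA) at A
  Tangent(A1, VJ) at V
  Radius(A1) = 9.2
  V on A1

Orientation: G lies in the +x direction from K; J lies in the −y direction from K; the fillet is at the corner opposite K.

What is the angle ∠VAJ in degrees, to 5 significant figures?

27.284°

K is at the origin; K and G share the same y with |KG| = 28.8 and G on the +x side, so G = (28.800, 0.0000). KJ is vertical with |KJ| = 48.8 and J on the −y side, so J = (0.0000, -48.800). The virtual corner opposite K is at (28.800, -48.800). The tangent condition forces RA to be normal to GA and A1 meets VJ tangentially, so RV is at right angles to VJ, with radius 9.2, so the center R sits 9.2 in from both sides at R = (19.600, -39.600). That places the tangent points at A = (28.800, -39.600) on GA and V = (19.600, -48.800) on VJ. Then cos ∠VAJ = AV·AJ / (|AV||AJ|), giving 27.284°.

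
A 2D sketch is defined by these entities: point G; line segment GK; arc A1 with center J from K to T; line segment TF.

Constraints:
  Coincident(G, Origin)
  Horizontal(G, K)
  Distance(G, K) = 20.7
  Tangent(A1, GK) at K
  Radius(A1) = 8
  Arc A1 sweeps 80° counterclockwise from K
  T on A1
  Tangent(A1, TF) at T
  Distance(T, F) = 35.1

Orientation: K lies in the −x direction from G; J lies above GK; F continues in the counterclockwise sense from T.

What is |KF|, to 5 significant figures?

43.484

On A1, K sits at bearing -90° from J; an 80° counterclockwise sweep puts T at bearing -10°, so T = J + 8.0·(cos -10°, sin -10°) = (-12.822, 6.6108). A1 meets TF tangentially, so JT is at right angles to TF, so TF runs along (−sin -10°, cos -10°); with |TF| = 35.1, F = (-6.7265, 41.178). Then |KF| = |F − K| = 43.484.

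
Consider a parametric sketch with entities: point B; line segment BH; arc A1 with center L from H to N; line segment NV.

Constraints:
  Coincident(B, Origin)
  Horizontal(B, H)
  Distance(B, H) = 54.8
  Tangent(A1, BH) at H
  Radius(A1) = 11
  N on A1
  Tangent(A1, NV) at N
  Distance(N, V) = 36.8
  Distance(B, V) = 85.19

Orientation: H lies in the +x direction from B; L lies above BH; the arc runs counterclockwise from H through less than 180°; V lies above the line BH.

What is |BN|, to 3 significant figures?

66.2

B is at the origin; B and H share the same y with |BH| = 54.8 and H on the +x side, so H = (54.8, 0.00). A1 meets BH tangentially, so LH is at right angles to BH, so L = H + (0, 11) = (54.8, 11.0). Since LN ⟂ NV (tangency), |LV| = √(11.0² + 36.8²) = 38.4 regardless of where N sits on A1. So V lies on both circle(B, 85.19) and circle(L, 38.4); the above-BH intersection is V = (72.2, 45.3). N is the foot of the tangent from V: N = (65.6, 9.04).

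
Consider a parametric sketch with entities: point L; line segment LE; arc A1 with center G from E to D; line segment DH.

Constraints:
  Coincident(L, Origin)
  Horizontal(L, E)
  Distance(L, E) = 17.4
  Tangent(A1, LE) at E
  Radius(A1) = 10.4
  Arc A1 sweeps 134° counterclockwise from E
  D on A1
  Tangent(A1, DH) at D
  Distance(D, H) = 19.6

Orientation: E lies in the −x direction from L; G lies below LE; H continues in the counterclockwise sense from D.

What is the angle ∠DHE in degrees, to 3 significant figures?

33.1°

L is at the origin; LE is horizontal with |LE| = 17.4 and E on the −x side, so E = (-17.4, 0.00). Tangency of A1 to LE means the radius GE is perpendicular to LE, so G = E + (0, -10.4) = (-17.4, -10.4). On A1, E sits at bearing 90° from G; a 134° counterclockwise sweep puts D at bearing 224°, so D = G + 10.4·(cos 224°, sin 224°) = (-24.9, -17.6). Tangency of A1 to DH means the radius GD is perpendicular to DH, so DH runs along (−sin 224°, cos 224°); with |DH| = 19.6, H = (-11.3, -31.7). Then cos ∠DHE = HD·HE / (|HD||HE|), giving 33.1°.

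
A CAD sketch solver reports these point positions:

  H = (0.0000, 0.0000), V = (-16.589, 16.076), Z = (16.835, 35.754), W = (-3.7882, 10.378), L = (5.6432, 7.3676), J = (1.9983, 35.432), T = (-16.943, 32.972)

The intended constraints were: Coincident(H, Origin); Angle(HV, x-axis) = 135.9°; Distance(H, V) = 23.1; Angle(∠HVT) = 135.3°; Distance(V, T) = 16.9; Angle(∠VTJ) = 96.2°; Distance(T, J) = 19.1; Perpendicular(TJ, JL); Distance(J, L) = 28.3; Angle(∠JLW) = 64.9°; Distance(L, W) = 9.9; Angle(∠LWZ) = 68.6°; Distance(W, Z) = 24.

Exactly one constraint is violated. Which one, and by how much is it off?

Distance(W, Z) = 24 — off by 8.70.

H = (0.00, 0.00) ✓; HV at 135.9° ✓; |HV| = 23.10 ✓; ∠HVT = 135.3° ✓; |VT| = 16.90 ✓; ∠VTJ = 96.20° ✓; |TJ| = 19.10 ✓; ∠(TJ, JL) = 90.00° ✓; |JL| = 28.30 ✓; ∠JLW = 64.90° ✓; |LW| = 9.900 ✓; ∠LWZ = 68.60° ✓; |WZ| = 32.70 ✗.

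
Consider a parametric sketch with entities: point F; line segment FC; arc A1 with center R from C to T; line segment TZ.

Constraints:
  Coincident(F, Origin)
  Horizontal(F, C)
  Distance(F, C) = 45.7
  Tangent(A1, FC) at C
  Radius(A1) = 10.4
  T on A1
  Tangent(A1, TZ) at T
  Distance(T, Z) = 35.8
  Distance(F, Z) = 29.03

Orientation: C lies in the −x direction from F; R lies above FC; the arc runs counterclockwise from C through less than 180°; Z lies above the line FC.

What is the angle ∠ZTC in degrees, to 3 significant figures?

159°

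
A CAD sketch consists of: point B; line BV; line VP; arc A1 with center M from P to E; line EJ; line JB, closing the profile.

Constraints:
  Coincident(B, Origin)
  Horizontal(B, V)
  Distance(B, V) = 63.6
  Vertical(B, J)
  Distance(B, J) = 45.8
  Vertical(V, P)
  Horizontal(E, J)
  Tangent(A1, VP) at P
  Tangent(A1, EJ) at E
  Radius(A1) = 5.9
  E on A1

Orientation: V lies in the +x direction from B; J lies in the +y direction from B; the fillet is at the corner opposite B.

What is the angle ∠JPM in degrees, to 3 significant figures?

5.30°

B is at the origin; BV is horizontal with |BV| = 63.6 and V on the +x side, so V = (63.6, 0.00). B and J share the same x with |BJ| = 45.8 and J on the +y side, so J = (0.00, 45.8). The virtual corner opposite B is at (63.6, 45.8). Since A1 is tangent to VP there, MP ⟂ VP and A1 meets EJ tangentially, so ME is at right angles to EJ, with radius 5.9, so the center M sits 5.9 in from both sides at M = (57.7, 39.9). That places the tangent points at P = (63.6, 39.9) on VP and E = (57.7, 45.8) on EJ. Then cos ∠JPM = PJ·PM / (|PJ||PM|), giving 5.30°.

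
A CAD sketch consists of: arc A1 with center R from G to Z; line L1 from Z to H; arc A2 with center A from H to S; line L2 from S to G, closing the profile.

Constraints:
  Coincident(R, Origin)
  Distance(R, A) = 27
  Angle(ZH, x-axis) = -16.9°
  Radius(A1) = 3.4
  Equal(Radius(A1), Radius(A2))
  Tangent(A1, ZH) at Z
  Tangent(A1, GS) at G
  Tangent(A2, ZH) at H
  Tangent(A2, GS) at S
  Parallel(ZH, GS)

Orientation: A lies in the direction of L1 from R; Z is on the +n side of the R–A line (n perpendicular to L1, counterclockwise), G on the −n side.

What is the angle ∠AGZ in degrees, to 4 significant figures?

82.82°

The slot axis is L1's direction at -16.9°, so u = (cos -16.9°, sin -16.9°) = (0.9568, -0.2907) and n = (−sin -16.9°, cos -16.9°) = (0.2907, 0.9568). R is at the origin and A lies 27.0 along u from R, so A = 27.0·u = (25.83, -7.849). Tangency of A1 to both parallel lines with radius 3.4 puts Z and G at R ± 3.4·n: Z = (0.9884, 3.253), G = (-0.9884, -3.253). Then cos ∠AGZ = GA·GZ / (|GA||GZ|), giving 82.82°.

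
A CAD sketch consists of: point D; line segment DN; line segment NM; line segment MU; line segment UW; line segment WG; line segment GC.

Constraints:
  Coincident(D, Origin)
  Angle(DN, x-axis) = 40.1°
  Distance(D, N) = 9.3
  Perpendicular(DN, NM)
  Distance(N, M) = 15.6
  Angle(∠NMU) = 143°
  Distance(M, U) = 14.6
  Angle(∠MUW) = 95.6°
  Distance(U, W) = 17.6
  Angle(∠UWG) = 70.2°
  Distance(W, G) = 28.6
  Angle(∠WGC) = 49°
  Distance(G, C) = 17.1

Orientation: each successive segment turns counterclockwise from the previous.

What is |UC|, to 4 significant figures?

11.99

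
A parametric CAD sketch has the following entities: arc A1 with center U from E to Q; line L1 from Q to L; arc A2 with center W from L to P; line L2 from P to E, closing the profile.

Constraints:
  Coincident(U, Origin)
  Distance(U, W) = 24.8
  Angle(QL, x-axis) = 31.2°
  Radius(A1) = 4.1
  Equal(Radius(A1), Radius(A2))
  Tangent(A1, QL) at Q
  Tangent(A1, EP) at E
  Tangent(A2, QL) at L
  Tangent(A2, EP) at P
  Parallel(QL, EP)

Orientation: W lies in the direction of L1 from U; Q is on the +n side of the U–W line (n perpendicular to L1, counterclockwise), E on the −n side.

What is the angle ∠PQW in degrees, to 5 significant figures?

8.9088°

Tangency of A1 to both parallel lines with radius 4.1 puts Q and E at U ± 4.1·n: Q = (-2.1239, 3.5070), E = (2.1239, -3.5070). Equal radii place L and P the same way about W: L = W + 4.1·n = (19.089, 16.354), P = W − 4.1·n = (23.337, 9.3401). Then cos ∠PQW = QP·QW / (|QP||QW|), giving 8.9088°.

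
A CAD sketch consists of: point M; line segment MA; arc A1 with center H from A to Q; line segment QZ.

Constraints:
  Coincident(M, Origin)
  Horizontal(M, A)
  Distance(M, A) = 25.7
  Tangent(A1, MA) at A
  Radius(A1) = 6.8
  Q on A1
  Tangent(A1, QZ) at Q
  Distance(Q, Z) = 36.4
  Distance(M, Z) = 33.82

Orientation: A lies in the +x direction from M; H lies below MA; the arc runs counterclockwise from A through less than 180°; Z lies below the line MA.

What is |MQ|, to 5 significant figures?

20.214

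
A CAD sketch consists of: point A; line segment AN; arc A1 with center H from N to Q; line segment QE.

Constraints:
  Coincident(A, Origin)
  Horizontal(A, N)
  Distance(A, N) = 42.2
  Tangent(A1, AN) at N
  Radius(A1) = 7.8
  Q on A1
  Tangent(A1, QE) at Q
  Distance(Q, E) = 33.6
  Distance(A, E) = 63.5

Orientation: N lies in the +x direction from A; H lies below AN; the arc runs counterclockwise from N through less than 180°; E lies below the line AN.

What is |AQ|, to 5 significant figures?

36.605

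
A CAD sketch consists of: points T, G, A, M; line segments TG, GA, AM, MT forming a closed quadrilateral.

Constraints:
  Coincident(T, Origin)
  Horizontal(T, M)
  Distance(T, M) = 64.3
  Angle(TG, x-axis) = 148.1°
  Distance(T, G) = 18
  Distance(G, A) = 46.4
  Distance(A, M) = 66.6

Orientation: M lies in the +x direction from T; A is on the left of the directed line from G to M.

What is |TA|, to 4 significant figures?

47.15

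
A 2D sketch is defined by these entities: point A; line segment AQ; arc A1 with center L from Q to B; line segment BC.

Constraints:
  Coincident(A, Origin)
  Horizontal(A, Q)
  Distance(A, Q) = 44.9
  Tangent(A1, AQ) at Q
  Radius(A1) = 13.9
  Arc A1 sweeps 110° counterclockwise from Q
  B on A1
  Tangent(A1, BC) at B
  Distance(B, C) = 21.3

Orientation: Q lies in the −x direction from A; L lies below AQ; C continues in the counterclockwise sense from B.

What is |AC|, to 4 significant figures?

63.75

On A1, Q sits at bearing 90° from L; a 110° counterclockwise sweep puts B at bearing 200°, so B = L + 13.9·(cos 200°, sin 200°) = (-57.96, -18.65). A1 meets BC tangentially, so LB is at right angles to BC, so BC runs along (−sin 200°, cos 200°); with |BC| = 21.3, C = (-50.68, -38.67). Then |AC| = |C − A| = 63.75.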